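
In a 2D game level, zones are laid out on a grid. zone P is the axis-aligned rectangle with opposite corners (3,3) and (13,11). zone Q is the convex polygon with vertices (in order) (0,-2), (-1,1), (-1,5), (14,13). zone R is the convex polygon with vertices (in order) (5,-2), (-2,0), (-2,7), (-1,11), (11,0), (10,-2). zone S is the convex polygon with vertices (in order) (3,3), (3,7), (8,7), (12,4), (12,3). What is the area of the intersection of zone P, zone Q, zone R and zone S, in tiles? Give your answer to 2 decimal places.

7.87

The intersection is the polygon with vertices (3,3), (3,7), (3.364,7), (6.078,4.512), (4.667,3).
By the shoelace formula its area is 7.87.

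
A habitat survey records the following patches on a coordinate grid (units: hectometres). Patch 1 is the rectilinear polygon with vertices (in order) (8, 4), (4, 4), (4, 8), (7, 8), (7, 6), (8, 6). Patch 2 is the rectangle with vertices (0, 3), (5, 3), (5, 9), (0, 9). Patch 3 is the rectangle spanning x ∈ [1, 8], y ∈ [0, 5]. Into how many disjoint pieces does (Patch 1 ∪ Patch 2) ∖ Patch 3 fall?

(Patch 1 ∪ Patch 2) ∖ Patch 3 is a single connected region.

1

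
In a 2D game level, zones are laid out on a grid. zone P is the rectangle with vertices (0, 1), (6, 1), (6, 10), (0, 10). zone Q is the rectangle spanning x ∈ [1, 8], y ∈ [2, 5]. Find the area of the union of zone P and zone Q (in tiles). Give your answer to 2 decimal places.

60.00

By inclusion–exclusion:
Individual areas: |zone P| = 54, |zone Q| = 21.
|zone P∩zone Q|: x∈[1,6], y∈[2,5] → 5·3 = 15.
|zone P ∪ zone Q| = 75 − 15 = 60.00.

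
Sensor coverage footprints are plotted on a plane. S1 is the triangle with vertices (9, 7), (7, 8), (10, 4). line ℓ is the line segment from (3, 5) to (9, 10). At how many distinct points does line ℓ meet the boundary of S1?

The segment lies entirely outside S1 and never meets its boundary.

0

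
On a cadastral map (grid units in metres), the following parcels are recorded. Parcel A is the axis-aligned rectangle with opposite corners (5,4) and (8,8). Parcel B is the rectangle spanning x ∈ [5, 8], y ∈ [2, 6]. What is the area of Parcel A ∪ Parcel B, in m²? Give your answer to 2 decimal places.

18.00

By inclusion–exclusion:
Individual areas: |Parcel A| = 12, |Parcel B| = 12.
|Parcel A∩Parcel B|: x∈[5,8], y∈[4,6] → 3·2 = 6.
|Parcel A ∪ Parcel B| = 24 − 6 = 18.00.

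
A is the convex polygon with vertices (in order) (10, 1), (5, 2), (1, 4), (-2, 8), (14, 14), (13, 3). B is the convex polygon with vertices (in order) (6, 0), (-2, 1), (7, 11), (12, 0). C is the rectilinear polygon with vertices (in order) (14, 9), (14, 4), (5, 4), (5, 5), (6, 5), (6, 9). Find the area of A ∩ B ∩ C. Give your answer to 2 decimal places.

The intersection is the polygon with vertices (10.182,4), (5,4), (5,5), (6,5), (6,9), (7.909,9).
By the shoelace formula its area is 16.23.

16.23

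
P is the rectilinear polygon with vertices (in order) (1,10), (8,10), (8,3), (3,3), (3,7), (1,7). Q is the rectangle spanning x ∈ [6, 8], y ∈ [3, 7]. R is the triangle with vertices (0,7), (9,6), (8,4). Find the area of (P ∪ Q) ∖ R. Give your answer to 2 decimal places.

|P ∪ Q| = 41.
|(P ∪ Q) ∩ R| = 7.2569.
|(P ∪ Q) ∖ R| = 41 − 7.2569 = 33.74.

33.74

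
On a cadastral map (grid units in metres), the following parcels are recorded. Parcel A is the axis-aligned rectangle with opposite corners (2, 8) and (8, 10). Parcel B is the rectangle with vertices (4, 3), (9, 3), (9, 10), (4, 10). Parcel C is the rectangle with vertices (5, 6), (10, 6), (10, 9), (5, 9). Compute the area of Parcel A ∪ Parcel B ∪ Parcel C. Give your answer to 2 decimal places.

By inclusion–exclusion:
Individual areas: |Parcel A| = 12, |Parcel B| = 35, |Parcel C| = 15.
|Parcel A∩Parcel B|: x∈[4,8], y∈[8,10] → 4·2 = 8.
|Parcel A∩Parcel C|: x∈[5,8], y∈[8,9] → 3·1 = 3.
|Parcel B∩Parcel C|: x∈[5,9], y∈[6,9] → 4·3 = 12.
|Parcel A∩Parcel B∩Parcel C| = 3.
|Parcel A ∪ Parcel B ∪ Parcel C| = 62 − 23 + 3 = 42.00.

42.00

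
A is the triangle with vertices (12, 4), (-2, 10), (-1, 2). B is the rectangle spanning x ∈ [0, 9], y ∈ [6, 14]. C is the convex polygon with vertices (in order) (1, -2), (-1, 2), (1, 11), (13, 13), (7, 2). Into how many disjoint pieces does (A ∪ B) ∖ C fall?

(A ∪ B) ∖ C splits into 2 disjoint pieces (area 3.9372, area 32.8095).

2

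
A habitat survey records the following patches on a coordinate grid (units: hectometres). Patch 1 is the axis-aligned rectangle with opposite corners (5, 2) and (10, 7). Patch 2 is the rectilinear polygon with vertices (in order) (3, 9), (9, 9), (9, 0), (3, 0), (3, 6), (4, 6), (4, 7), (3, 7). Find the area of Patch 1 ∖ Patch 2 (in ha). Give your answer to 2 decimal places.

|Patch 1| = 25, |Patch 1∩Patch 2| = 20.
|Patch 1 ∖ Patch 2| = |Patch 1| − |Patch 1∩Patch 2| = 25 − 20 = 5.00.

5.00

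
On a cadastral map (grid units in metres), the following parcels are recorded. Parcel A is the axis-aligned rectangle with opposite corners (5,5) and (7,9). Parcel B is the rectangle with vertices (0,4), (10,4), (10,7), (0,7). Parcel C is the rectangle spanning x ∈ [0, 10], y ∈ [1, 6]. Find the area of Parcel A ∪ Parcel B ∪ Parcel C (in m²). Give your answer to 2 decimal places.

By inclusion–exclusion:
Individual areas: |Parcel A| = 8, |Parcel B| = 30, |Parcel C| = 50.
|Parcel A∩Parcel B|: x∈[5,7], y∈[5,7] → 2·2 = 4.
|Parcel A∩Parcel C|: x∈[5,7], y∈[5,6] → 2·1 = 2.
|Parcel B∩Parcel C|: x∈[0,10], y∈[4,6] → 10·2 = 20.
|Parcel A∩Parcel B∩Parcel C| = 2.
|Parcel A ∪ Parcel B ∪ Parcel C| = 88 − 26 + 2 = 64.00.

64.00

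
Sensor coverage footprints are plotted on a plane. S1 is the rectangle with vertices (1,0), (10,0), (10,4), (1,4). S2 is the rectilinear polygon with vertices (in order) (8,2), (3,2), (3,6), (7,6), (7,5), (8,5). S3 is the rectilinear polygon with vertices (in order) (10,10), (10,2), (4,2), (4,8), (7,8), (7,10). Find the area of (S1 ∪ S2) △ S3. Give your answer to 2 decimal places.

49.00

|S1 ∪ S2| = 45.
|(S1 ∪ S2) ∩ S3| = 19.
|(S1 ∪ S2) △ S3| = 45 + 42 − 38 = 49.00.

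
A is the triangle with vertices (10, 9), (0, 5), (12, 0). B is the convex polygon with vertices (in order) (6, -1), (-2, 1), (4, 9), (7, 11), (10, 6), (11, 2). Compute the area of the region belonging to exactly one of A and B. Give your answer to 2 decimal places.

|A| = 49, |B| = 87, |A∩B| = 40.3535.
|A △ B| = |A| + |B| − 2·|A∩B| = 49 + 87 − 80.7071 = 55.29.

55.29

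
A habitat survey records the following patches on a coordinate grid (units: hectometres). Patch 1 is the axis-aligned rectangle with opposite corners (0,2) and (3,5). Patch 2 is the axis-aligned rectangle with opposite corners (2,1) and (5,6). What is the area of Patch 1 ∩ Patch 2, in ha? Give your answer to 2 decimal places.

3.00

|Patch 1∩Patch 2|: x∈[2,3], y∈[2,5] → 1·3 = 3.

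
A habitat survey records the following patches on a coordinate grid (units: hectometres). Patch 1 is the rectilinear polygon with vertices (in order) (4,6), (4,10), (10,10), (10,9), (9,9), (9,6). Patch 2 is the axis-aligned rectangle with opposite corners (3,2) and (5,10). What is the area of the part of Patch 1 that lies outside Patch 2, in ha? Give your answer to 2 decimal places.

|Patch 1| = 21, |Patch 1∩Patch 2| = 4.
|Patch 1 ∖ Patch 2| = |Patch 1| − |Patch 1∩Patch 2| = 21 − 4 = 17.00.

17.00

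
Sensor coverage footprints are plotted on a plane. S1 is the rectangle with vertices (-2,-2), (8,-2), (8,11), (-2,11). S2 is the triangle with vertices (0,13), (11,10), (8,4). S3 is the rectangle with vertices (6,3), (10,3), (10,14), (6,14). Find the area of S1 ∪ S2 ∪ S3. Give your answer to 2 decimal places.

164.45

By inclusion–exclusion:
Individual areas: |S1| = 130, |S2| = 37.5, |S3| = 44.
|S1∩S2| = 21.7172.
|S1∩S3|: x∈[6,8], y∈[3,11] → 2·8 = 16.
|S2∩S3| = 21.0227.
|S1∩S2∩S3| = 11.6894.
|S1 ∪ S2 ∪ S3| = 211.5 − 58.7399 + 11.6894 = 164.45.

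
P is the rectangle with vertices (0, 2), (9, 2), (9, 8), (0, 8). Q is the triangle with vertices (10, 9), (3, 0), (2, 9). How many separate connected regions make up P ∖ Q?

2

P ∖ Q splits into 2 disjoint pieces (area 12.6984, area 14.6667).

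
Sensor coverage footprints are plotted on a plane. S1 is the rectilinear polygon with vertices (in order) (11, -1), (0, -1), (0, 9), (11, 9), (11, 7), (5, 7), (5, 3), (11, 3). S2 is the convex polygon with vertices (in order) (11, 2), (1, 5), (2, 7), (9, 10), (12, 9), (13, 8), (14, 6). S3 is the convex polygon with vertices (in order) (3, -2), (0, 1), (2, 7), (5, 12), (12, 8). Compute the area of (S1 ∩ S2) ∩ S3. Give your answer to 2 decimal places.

22.22

The region (S1 ∩ S2) ∩ S3 is the polygon with vertices (11,7), (5,7), (5,3.8), (1.303,4.909), (2,7), (6.667,9), (10.25,9), (11,8.571).
By the shoelace formula its area is 22.22.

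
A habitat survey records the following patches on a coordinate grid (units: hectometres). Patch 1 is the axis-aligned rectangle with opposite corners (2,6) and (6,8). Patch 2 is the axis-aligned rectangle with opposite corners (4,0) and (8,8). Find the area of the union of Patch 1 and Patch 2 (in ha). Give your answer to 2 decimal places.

36.00

By inclusion–exclusion:
Individual areas: |Patch 1| = 8, |Patch 2| = 32.
|Patch 1∩Patch 2|: x∈[4,6], y∈[6,8] → 2·2 = 4.
|Patch 1 ∪ Patch 2| = 40 − 4 = 36.00.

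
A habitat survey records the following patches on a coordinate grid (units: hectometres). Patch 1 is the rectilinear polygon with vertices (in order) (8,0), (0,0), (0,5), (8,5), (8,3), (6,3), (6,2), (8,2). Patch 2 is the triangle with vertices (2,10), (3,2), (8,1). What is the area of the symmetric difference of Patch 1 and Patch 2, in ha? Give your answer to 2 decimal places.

|Patch 1| = 38, |Patch 2| = 19.5, |Patch 1∩Patch 2| = 11.7292.
|Patch 1 △ Patch 2| = |Patch 1| + |Patch 2| − 2·|Patch 1∩Patch 2| = 38 + 19.5 − 23.4583 = 34.04.

34.04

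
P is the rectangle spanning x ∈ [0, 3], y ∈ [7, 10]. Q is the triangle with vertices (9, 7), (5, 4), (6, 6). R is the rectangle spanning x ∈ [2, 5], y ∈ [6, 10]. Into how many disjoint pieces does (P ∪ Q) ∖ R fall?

(P ∪ Q) ∖ R splits into 2 disjoint pieces (area 6, area 2.5).

2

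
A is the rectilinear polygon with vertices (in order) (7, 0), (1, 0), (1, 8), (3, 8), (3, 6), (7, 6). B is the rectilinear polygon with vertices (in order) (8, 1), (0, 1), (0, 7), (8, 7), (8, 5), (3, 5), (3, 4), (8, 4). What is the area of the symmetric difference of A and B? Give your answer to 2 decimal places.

27.00

|A| = 40, |B| = 43, |A∩B| = 28.
|A △ B| = |A| + |B| − 2·|A∩B| = 40 + 43 − 56 = 27.00.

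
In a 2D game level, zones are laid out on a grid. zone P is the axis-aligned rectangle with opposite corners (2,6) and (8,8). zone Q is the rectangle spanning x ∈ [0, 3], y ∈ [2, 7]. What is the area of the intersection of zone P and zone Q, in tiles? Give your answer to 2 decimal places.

1.00

|zone P∩zone Q|: x∈[2,3], y∈[6,7] → 1·1 = 1.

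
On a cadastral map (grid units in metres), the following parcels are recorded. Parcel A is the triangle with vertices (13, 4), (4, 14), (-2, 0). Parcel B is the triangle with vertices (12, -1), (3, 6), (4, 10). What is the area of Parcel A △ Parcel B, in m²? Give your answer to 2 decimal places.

|Parcel A| = 93, |Parcel B| = 21.5, |Parcel A∩Parcel B| = 17.5982.
|Parcel A △ Parcel B| = |Parcel A| + |Parcel B| − 2·|Parcel A∩Parcel B| = 93 + 21.5 − 35.1963 = 79.30.

79.30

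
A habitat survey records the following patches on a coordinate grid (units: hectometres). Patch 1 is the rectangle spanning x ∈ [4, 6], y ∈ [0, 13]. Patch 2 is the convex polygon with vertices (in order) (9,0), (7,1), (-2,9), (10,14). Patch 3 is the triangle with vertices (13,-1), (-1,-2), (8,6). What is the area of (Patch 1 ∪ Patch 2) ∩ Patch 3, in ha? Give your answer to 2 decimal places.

The region (Patch 1 ∪ Patch 2) ∩ Patch 3 is the polygon with vertices (4,0), (4,2.444), (8,6), (9.299,4.182), (9,0), (7,1), (6,1.889), (6,0).
By the shoelace formula its area is 20.43.

20.43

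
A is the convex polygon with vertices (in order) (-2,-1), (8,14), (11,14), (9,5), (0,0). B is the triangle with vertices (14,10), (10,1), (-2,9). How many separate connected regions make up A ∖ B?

2

A ∖ B splits into 2 disjoint pieces (area 18.6352, area 17.5256).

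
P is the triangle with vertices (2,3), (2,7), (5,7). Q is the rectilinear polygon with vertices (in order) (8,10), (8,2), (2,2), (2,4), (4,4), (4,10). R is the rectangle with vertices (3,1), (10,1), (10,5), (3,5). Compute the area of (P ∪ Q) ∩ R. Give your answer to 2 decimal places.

|P ∪ Q| = 40.9583.
|(P ∪ Q) ∩ R| = 14.17.

14.17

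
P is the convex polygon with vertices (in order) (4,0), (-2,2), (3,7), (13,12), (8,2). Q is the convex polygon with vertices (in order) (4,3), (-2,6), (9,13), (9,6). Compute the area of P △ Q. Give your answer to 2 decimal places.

68.83

|P| = 72.5, |Q| = 55, |P∩Q| = 29.3333.
|P △ Q| = |P| + |Q| − 2·|P∩Q| = 72.5 + 55 − 58.6667 = 68.83.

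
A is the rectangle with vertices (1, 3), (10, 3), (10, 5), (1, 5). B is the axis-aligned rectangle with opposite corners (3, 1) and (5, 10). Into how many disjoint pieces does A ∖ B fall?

2

A ∖ B splits into 2 disjoint pieces (area 10, area 4).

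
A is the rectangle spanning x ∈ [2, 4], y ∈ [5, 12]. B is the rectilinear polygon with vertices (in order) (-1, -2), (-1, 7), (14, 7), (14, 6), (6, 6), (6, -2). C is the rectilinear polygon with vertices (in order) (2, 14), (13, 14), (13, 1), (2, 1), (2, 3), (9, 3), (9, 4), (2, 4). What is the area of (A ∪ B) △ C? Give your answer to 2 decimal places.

|A ∪ B| = 81.
|(A ∪ B) ∩ C| = 37.
|(A ∪ B) △ C| = 81 + 136 − 74 = 143.00.

143.00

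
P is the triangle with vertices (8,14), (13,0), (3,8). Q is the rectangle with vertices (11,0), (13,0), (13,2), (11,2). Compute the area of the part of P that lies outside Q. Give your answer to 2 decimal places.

48.31

|P| = 50, |P∩Q| = 1.6857.
|P ∖ Q| = |P| − |P∩Q| = 50 − 1.6857 = 48.31.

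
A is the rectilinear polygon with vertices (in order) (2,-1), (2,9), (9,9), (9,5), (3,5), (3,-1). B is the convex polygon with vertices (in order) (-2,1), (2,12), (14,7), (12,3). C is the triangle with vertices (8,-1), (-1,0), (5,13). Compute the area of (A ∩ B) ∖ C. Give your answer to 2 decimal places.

|A ∩ B| = 31.3571.
|(A ∩ B) ∩ C| = 19.0577.
|(A ∩ B) ∖ C| = 31.3571 − 19.0577 = 12.30.

12.30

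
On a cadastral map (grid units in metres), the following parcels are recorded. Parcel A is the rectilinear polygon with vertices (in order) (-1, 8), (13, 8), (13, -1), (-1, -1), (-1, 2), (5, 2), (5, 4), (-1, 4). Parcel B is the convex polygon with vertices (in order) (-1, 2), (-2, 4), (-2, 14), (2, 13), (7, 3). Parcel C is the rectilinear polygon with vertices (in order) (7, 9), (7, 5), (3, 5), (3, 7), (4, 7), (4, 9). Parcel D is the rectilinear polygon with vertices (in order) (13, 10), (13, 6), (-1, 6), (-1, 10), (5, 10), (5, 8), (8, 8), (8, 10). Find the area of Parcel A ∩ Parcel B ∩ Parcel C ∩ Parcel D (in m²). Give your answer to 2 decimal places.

The intersection is the polygon with vertices (3,7), (4,7), (4,8), (4.5,8), (5.5,6), (3,6).
By the shoelace formula its area is 3.00.

3.00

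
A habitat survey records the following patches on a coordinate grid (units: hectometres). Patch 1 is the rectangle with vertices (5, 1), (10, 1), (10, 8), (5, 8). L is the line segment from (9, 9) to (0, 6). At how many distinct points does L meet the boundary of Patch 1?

The segment meets the boundary at (5,7.667), (6,8).

2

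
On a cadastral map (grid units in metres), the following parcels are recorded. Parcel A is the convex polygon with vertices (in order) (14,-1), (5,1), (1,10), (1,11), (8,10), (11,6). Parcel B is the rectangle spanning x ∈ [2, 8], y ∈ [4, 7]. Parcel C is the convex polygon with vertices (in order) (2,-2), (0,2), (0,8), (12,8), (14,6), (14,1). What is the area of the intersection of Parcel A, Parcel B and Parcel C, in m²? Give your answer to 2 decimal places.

The intersection is the polygon with vertices (8,7), (8,4), (3.667,4), (2.333,7).
By the shoelace formula its area is 15.00.

15.00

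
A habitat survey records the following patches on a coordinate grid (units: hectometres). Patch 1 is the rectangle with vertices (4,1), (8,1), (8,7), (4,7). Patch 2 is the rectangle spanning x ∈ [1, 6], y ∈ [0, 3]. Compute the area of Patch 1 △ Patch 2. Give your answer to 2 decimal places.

|Patch 1∩Patch 2|: x∈[4,6], y∈[1,3] → 2·2 = 4.
|Patch 1 △ Patch 2| = |Patch 1| + |Patch 2| − 2·|Patch 1∩Patch 2| = 24 + 15 − 8 = 31.00.

31.00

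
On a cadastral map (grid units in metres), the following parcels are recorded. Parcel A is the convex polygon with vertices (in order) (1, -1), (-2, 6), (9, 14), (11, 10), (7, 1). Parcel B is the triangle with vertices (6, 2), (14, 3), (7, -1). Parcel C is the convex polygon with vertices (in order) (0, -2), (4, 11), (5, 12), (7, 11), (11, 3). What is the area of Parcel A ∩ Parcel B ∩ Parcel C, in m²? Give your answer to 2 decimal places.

1.16

The intersection is the polygon with vertices (6,2), (7.529,2.191), (7.101,1.228), (6.368,0.895).
By the shoelace formula its area is 1.16.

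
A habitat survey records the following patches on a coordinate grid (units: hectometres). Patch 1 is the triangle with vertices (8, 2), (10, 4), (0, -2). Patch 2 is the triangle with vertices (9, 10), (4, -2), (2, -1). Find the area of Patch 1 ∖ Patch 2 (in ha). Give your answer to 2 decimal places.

2.87

|Patch 1| = 4, |Patch 1∩Patch 2| = 1.1268.
|Patch 1 ∖ Patch 2| = |Patch 1| − |Patch 1∩Patch 2| = 4 − 1.1268 = 2.87.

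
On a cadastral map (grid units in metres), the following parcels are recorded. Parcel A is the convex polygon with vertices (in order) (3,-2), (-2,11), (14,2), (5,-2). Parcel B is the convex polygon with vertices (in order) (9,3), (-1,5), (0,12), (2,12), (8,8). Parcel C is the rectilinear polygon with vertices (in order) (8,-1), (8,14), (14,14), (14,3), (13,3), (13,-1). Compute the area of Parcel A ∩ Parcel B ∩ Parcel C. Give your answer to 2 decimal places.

1.62

The intersection is the polygon with vertices (8.591,5.042), (9,3), (8,3.2), (8,5.375).
By the shoelace formula its area is 1.62.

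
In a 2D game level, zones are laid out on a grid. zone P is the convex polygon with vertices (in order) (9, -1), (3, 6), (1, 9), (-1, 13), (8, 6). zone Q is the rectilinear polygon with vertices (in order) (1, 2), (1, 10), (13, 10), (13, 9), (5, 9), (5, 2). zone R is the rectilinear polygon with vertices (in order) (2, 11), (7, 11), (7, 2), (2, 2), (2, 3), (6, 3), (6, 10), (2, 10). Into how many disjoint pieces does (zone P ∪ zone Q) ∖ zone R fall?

3

(zone P ∪ zone Q) ∖ zone R splits into 3 disjoint pieces (area 38.254, area 6, area 8.746).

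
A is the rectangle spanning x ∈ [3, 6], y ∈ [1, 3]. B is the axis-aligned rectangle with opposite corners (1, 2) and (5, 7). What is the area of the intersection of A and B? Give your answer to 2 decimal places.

2.00

|A∩B|: x∈[3,5], y∈[2,3] → 2·1 = 2.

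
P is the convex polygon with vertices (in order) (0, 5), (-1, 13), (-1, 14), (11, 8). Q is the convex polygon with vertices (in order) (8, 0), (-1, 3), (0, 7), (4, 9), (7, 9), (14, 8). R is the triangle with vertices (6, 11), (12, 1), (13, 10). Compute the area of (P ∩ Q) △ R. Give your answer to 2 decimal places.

47.66

|P ∩ Q| = 22.2667.
|(P ∩ Q) ∩ R| = 3.3031.
|(P ∩ Q) △ R| = 22.2667 + 32 − 6.6062 = 47.66.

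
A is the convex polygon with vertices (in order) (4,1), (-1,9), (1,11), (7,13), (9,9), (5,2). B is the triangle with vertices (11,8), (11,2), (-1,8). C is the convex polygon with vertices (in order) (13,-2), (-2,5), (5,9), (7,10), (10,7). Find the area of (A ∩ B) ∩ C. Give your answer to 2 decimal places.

The region (A ∩ B) ∩ C is the polygon with vertices (8.429,8), (6.333,4.333), (1.267,6.867), (3.25,8).
By the shoelace formula its area is 14.88.

14.88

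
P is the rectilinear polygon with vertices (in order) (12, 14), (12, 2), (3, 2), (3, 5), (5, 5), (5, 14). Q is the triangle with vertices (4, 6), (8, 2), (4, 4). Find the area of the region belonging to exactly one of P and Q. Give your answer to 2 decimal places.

87.00

|P| = 90, |Q| = 4, |P∩Q| = 3.5.
|P △ Q| = |P| + |Q| − 2·|P∩Q| = 90 + 4 − 7 = 87.00.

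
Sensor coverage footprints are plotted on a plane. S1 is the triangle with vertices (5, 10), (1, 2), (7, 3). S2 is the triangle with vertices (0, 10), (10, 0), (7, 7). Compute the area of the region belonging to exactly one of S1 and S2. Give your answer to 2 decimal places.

|S1| = 22, |S2| = 20, |S1∩S2| = 7.4738.
|S1 △ S2| = |S1| + |S2| − 2·|S1∩S2| = 22 + 20 − 14.9476 = 27.05.

27.05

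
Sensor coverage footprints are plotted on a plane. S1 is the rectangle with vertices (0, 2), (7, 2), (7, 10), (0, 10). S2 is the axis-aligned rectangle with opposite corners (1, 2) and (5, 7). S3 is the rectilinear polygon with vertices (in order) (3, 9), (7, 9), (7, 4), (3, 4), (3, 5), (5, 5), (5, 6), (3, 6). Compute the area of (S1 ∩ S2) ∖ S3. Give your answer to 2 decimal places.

16.00

|S1 ∩ S2| = 20.
|(S1 ∩ S2) ∩ S3| = 4.
|(S1 ∩ S2) ∖ S3| = 20 − 4 = 16.00.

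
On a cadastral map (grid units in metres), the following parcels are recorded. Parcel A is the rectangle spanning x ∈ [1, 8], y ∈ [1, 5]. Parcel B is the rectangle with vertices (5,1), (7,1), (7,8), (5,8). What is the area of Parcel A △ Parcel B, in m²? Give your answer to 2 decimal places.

26.00

|Parcel A∩Parcel B|: x∈[5,7], y∈[1,5] → 2·4 = 8.
|Parcel A △ Parcel B| = |Parcel A| + |Parcel B| − 2·|Parcel A∩Parcel B| = 28 + 14 − 16 = 26.00.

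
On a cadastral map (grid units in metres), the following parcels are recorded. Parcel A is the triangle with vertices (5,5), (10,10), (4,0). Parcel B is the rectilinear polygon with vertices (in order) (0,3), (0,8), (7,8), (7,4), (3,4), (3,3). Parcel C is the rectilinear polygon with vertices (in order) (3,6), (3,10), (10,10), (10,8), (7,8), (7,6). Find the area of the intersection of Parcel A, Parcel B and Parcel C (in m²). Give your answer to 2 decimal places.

The intersection is the polygon with vertices (7,6), (6,6), (7,7).
By the shoelace formula its area is 0.50.

0.50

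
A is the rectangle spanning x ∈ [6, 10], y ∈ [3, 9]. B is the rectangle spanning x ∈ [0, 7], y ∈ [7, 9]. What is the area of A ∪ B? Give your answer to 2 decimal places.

36.00

By inclusion–exclusion:
Individual areas: |A| = 24, |B| = 14.
|A∩B|: x∈[6,7], y∈[7,9] → 1·2 = 2.
|A ∪ B| = 38 − 2 = 36.00.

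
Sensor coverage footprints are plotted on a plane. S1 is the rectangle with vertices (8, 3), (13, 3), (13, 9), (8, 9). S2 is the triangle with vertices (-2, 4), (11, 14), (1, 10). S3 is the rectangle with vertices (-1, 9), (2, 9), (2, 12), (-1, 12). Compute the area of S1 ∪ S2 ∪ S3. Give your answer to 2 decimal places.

61.55

By inclusion–exclusion:
Individual areas: |S1| = 30, |S2| = 24, |S3| = 9.
|S1∩S2| = 0.
|S1∩S3| = 0 (no overlap).
|S2∩S3| = 1.45.
|S1∩S2∩S3| = 0.
|S1 ∪ S2 ∪ S3| = 63 − 1.45 + 0 = 61.55.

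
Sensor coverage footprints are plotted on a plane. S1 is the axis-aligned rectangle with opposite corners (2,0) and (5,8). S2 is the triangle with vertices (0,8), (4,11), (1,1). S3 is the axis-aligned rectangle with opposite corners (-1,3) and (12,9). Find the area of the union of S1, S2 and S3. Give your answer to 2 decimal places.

By inclusion–exclusion:
Individual areas: |S1| = 24, |S2| = 15.5, |S3| = 78.
|S1∩S2| = 2.0167.
|S1∩S3|: x∈[2,5], y∈[3,8] → 3·5 = 15.
|S2∩S3| = 12.5476.
|S1∩S2∩S3| = 2.0167.
|S1 ∪ S2 ∪ S3| = 117.5 − 29.5643 + 2.0167 = 89.95.

89.95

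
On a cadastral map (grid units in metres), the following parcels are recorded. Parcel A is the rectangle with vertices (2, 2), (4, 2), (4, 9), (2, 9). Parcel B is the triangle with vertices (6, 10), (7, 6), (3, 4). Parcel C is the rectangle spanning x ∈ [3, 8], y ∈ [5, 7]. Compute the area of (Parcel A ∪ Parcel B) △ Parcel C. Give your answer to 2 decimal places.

19.00

|Parcel A ∪ Parcel B| = 22.25.
|(Parcel A ∪ Parcel B) ∩ Parcel C| = 6.625.
|(Parcel A ∪ Parcel B) △ Parcel C| = 22.25 + 10 − 13.25 = 19.00.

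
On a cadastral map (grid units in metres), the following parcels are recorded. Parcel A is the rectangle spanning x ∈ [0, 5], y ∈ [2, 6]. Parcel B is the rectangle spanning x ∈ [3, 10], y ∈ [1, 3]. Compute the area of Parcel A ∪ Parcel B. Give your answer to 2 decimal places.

By inclusion–exclusion:
Individual areas: |Parcel A| = 20, |Parcel B| = 14.
|Parcel A∩Parcel B|: x∈[3,5], y∈[2,3] → 2·1 = 2.
|Parcel A ∪ Parcel B| = 34 − 2 = 32.00.

32.00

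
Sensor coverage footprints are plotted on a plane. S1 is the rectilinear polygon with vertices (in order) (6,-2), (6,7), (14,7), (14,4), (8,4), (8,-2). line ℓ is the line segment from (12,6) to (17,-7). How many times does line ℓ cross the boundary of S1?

1

The segment meets the boundary at (12.769,4).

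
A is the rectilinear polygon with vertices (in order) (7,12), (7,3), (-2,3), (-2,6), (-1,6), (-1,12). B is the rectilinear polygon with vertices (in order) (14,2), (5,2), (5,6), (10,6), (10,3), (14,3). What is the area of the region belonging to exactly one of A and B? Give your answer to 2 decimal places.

87.00

|A| = 75, |B| = 24, |A∩B| = 6.
|A △ B| = |A| + |B| − 2·|A∩B| = 75 + 24 − 12 = 87.00.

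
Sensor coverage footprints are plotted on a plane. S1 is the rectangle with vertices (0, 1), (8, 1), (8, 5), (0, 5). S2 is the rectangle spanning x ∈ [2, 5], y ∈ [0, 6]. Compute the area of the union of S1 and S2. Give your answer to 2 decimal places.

38.00

By inclusion–exclusion:
Individual areas: |S1| = 32, |S2| = 18.
|S1∩S2|: x∈[2,5], y∈[1,5] → 3·4 = 12.
|S1 ∪ S2| = 50 − 12 = 38.00.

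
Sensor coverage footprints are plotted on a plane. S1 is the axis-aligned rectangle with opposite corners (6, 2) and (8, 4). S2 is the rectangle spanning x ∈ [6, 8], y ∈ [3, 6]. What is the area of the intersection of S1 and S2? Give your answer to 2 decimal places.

|S1∩S2|: x∈[6,8], y∈[3,4] → 2·1 = 2.

2.00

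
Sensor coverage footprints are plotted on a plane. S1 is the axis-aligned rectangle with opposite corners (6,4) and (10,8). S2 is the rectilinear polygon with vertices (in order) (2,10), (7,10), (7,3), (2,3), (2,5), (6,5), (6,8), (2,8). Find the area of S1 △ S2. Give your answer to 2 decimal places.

31.00

|S1| = 16, |S2| = 23, |S1∩S2| = 4.
|S1 △ S2| = |S1| + |S2| − 2·|S1∩S2| = 16 + 23 − 8 = 31.00.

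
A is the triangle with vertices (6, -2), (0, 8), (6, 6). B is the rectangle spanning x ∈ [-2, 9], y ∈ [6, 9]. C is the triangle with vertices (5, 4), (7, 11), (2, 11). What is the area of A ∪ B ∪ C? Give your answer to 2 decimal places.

60.77

By inclusion–exclusion:
Individual areas: |A| = 24, |B| = 33, |C| = 17.5.
|A∩B| = 4.8.
|A∩C| = 2.0713.
|B∩C| = 7.5.
|A∩B∩C| = 0.6427.
|A ∪ B ∪ C| = 74.5 − 14.3713 + 0.6427 = 60.77.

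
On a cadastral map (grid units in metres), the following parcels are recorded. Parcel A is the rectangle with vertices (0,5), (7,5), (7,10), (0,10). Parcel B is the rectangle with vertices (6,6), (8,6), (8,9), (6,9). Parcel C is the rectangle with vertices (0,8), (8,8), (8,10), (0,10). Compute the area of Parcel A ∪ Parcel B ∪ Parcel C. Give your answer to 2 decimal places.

By inclusion–exclusion:
Individual areas: |Parcel A| = 35, |Parcel B| = 6, |Parcel C| = 16.
|Parcel A∩Parcel B|: x∈[6,7], y∈[6,9] → 1·3 = 3.
|Parcel A∩Parcel C|: x∈[0,7], y∈[8,10] → 7·2 = 14.
|Parcel B∩Parcel C|: x∈[6,8], y∈[8,9] → 2·1 = 2.
|Parcel A∩Parcel B∩Parcel C| = 1.
|Parcel A ∪ Parcel B ∪ Parcel C| = 57 − 19 + 1 = 39.00.

39.00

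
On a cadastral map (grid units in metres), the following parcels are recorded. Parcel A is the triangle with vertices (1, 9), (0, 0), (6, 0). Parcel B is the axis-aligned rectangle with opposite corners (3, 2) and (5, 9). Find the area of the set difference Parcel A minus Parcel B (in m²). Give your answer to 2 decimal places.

|Parcel A| = 27, |Parcel A∩Parcel B| = 3.2111.
|Parcel A ∖ Parcel B| = |Parcel A| − |Parcel A∩Parcel B| = 27 − 3.2111 = 23.79.

23.79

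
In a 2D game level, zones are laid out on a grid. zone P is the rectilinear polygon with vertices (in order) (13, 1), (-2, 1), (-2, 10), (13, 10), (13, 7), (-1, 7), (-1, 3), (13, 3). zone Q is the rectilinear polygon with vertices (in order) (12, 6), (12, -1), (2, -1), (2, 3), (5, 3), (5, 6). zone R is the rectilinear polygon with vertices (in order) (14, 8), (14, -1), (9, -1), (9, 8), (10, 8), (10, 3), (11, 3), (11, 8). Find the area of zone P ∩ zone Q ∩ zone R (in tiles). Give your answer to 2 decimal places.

6.00

The intersection is the polygon with vertices (10,3), (11,3), (12,3), (12,1), (9,1), (9,3).
By the shoelace formula its area is 6.00.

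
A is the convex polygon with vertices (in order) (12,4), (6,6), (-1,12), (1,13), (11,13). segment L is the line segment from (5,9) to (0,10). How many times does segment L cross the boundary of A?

The segment meets the boundary at (1.739,9.652).

1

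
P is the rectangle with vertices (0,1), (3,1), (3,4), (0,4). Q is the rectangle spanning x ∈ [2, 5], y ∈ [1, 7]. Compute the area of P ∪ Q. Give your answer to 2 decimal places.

By inclusion–exclusion:
Individual areas: |P| = 9, |Q| = 18.
|P∩Q|: x∈[2,3], y∈[1,4] → 1·3 = 3.
|P ∪ Q| = 27 − 3 = 24.00.

24.00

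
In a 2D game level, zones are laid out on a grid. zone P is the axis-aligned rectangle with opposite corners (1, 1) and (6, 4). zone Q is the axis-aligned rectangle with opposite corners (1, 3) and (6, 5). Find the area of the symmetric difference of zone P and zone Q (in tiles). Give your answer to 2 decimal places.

|zone P∩zone Q|: x∈[1,6], y∈[3,4] → 5·1 = 5.
|zone P △ zone Q| = |zone P| + |zone Q| − 2·|zone P∩zone Q| = 15 + 10 − 10 = 15.00.

15.00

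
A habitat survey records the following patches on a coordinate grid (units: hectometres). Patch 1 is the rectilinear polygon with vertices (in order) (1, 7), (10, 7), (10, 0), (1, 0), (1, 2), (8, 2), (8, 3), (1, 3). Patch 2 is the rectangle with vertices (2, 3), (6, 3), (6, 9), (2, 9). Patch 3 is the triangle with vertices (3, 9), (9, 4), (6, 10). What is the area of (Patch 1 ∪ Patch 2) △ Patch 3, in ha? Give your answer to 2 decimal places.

|Patch 1 ∪ Patch 2| = 64.
|(Patch 1 ∪ Patch 2) ∩ Patch 3| = 6.75.
|(Patch 1 ∪ Patch 2) △ Patch 3| = 64 + 10.5 − 13.5 = 61.00.

61.00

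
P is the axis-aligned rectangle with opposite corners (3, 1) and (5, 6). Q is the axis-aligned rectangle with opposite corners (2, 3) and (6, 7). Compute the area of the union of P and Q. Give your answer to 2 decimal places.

By inclusion–exclusion:
Individual areas: |P| = 10, |Q| = 16.
|P∩Q|: x∈[3,5], y∈[3,6] → 2·3 = 6.
|P ∪ Q| = 26 − 6 = 20.00.

20.00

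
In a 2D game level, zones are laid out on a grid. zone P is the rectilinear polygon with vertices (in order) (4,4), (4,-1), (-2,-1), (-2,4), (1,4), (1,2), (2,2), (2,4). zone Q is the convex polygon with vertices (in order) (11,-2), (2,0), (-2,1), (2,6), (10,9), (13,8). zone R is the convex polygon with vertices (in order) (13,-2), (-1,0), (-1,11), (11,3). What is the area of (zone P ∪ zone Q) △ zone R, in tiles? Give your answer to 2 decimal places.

|zone P ∪ zone Q| = 111.6556.
|(zone P ∪ zone Q) ∩ zone R| = 74.7657.
|(zone P ∪ zone Q) △ zone R| = 111.6556 + 99 − 149.5314 = 61.12.

61.12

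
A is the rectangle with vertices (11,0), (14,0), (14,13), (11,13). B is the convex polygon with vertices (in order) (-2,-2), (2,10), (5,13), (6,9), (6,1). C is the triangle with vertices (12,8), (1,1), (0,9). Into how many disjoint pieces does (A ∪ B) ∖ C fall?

(A ∪ B) ∖ C splits into 3 disjoint pieces (area 38.6402, area 22.8182, area 11.0541).

3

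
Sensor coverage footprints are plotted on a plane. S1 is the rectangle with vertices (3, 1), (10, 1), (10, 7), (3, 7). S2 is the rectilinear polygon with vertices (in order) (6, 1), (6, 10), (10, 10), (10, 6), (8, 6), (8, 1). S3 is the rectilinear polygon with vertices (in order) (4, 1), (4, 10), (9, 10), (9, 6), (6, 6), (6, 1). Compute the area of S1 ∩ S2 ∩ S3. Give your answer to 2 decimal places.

3.00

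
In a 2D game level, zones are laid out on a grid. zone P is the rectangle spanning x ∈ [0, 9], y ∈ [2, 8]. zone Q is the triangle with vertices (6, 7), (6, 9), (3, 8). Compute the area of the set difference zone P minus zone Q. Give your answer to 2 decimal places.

|zone P| = 54, |zone P∩zone Q| = 1.5.
|zone P ∖ zone Q| = |zone P| − |zone P∩zone Q| = 54 − 1.5 = 52.50.

52.50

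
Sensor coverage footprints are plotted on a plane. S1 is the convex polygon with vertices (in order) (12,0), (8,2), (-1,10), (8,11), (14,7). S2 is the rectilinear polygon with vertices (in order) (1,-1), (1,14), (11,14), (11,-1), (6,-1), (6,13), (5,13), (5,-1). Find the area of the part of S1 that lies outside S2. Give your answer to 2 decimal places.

25.25

|S1| = 83.5, |S1∩S2| = 58.25.
|S1 ∖ S2| = |S1| − |S1∩S2| = 83.5 − 58.25 = 25.25.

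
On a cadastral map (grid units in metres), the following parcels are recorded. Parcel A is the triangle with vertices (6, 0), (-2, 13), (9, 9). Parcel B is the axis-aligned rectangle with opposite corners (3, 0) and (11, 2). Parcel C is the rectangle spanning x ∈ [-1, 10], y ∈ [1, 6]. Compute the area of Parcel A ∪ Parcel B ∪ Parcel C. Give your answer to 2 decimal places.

By inclusion–exclusion:
Individual areas: |Parcel A| = 55.5, |Parcel B| = 16, |Parcel C| = 55.
|Parcel A∩Parcel B| = 1.8974.
|Parcel A∩Parcel C| = 16.6026.
|Parcel B∩Parcel C|: x∈[3,10], y∈[1,2] → 7·1 = 7.
|Parcel A∩Parcel B∩Parcel C| = 1.4231.
|Parcel A ∪ Parcel B ∪ Parcel C| = 126.5 − 25.5 + 1.4231 = 102.42.

102.42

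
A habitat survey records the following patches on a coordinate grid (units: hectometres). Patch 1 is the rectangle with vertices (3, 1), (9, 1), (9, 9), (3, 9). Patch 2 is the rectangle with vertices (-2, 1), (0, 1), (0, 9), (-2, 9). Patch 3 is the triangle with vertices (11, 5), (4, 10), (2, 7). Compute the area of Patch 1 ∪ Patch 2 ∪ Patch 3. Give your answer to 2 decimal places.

66.88

By inclusion–exclusion:
Individual areas: |Patch 1| = 48, |Patch 2| = 16, |Patch 3| = 15.5.
|Patch 1∩Patch 2| = 0 (no overlap).
|Patch 1∩Patch 3| = 12.6214.
|Patch 2∩Patch 3| = 0.
|Patch 1∩Patch 2∩Patch 3| = 0.
|Patch 1 ∪ Patch 2 ∪ Patch 3| = 79.5 − 12.6214 + 0 = 66.88.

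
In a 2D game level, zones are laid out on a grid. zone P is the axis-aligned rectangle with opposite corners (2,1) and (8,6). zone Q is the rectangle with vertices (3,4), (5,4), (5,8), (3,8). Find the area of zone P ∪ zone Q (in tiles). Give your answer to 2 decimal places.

By inclusion–exclusion:
Individual areas: |zone P| = 30, |zone Q| = 8.
|zone P∩zone Q|: x∈[3,5], y∈[4,6] → 2·2 = 4.
|zone P ∪ zone Q| = 38 − 4 = 34.00.

34.00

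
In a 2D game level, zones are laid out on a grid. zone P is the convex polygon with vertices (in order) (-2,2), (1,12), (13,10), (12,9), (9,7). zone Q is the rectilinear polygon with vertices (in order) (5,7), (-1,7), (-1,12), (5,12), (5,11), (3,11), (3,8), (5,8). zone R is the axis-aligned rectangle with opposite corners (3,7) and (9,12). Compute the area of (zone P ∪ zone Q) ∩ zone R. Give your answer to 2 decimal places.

26.00

The region (zone P ∪ zone Q) ∩ zone R is the polygon with vertices (5,12), (5,11.333), (9,10.667), (9,7), (3,7), (3,12).
By the shoelace formula its area is 26.00.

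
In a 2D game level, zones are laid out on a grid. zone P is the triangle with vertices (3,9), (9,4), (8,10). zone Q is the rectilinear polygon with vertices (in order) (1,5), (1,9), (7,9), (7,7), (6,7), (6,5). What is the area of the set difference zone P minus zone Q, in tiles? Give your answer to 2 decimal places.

|zone P| = 15.5, |zone P∩zone Q| = 5.75.
|zone P ∖ zone Q| = |zone P| − |zone P∩zone Q| = 15.5 − 5.75 = 9.75.

9.75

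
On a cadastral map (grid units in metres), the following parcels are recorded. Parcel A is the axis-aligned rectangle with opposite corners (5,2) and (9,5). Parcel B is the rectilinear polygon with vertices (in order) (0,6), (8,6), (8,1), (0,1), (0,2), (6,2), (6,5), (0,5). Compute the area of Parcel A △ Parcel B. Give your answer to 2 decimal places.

22.00

|Parcel A| = 12, |Parcel B| = 22, |Parcel A∩Parcel B| = 6.
|Parcel A △ Parcel B| = |Parcel A| + |Parcel B| − 2·|Parcel A∩Parcel B| = 12 + 22 − 12 = 22.00.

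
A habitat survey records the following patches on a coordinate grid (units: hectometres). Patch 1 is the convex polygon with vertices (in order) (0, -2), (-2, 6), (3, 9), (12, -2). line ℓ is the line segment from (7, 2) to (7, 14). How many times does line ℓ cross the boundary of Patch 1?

The segment meets the boundary at (7,4.111).

1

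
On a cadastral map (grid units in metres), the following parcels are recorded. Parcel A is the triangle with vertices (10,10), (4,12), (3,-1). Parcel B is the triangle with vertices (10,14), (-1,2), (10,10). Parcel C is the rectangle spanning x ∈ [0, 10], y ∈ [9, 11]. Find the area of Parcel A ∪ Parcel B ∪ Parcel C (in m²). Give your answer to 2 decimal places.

By inclusion–exclusion:
Individual areas: |Parcel A| = 40, |Parcel B| = 22, |Parcel C| = 20.
|Parcel A∩Parcel B| = 12.6199.
|Parcel A∩Parcel C| = 10.4895.
|Parcel B∩Parcel C| = 6.6458.
|Parcel A∩Parcel B∩Parcel C| = 5.1538.
|Parcel A ∪ Parcel B ∪ Parcel C| = 82 − 29.7552 + 5.1538 = 57.40.

57.40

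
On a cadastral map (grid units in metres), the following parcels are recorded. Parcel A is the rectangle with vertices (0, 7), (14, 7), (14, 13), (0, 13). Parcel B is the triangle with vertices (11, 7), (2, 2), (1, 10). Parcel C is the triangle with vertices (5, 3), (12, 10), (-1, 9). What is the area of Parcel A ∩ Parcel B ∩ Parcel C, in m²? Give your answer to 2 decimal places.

13.07

The intersection is the polygon with vertices (1.105,9.162), (3.245,9.326), (9.461,7.462), (9,7), (1.375,7).
By the shoelace formula its area is 13.07.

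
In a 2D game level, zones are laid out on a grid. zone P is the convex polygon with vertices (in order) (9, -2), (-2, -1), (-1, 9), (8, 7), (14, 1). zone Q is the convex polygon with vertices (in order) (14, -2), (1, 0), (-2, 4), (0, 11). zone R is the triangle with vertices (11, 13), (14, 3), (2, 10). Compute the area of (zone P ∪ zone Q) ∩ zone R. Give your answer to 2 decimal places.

0.65

The region (zone P ∪ zone Q) ∩ zone R is the polygon with vertices (8,7), (9.2,5.8), (6.615,7.308).
By the shoelace formula its area is 0.65.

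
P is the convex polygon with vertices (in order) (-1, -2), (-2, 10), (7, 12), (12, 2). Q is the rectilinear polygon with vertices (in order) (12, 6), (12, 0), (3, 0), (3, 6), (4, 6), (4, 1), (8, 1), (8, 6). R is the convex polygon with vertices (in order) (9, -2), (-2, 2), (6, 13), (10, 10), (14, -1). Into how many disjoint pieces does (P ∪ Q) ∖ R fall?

3

(P ∪ Q) ∖ R splits into 3 disjoint pieces (area 25.3665, area 0.4091, area 10.4167).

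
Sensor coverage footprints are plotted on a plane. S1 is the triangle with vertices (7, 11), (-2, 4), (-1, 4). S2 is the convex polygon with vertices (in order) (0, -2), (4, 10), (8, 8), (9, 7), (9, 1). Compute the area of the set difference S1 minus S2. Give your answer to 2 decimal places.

3.01

|S1| = 3.5, |S1∩S2| = 0.4859.
|S1 ∖ S2| = |S1| − |S1∩S2| = 3.5 − 0.4859 = 3.01.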